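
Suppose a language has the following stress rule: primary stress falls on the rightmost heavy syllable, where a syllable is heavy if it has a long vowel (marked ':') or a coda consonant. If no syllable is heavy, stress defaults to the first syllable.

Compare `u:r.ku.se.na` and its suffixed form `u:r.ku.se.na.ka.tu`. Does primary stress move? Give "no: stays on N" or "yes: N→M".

no: stays on 1

Base `u:r.ku.se.na` (4 syllables):
  Weights: 1 u:r H, 2 ku L, 3 se L, 4 na L.
  Heavy syllables in the domain: 1. The rightmost is syllable 1 (u:r).
  → primary stress on syllable 1.
Suffixed `u:r.ku.se.na.ka.tu` (6 syllables):
  Weights: 1 u:r H, 2 ku L, 3 se L, 4 na L, 5 ka L, 6 tu L.
  Heavy syllables in the domain: 1. The rightmost is syllable 1 (u:r).
  → primary stress on syllable 1.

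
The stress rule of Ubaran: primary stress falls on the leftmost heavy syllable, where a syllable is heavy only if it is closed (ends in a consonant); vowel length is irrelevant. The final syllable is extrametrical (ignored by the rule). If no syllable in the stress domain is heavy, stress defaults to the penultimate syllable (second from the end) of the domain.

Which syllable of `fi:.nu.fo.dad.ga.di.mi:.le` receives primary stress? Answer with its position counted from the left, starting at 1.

4

The final syllable (8, le) is extrametrical; the stress domain is syllables 1–7.
Weights: 1 fi: L, 2 nu L, 3 fo L, 4 dad H, 5 ga L, 6 di L, 7 mi: L.
Heavy syllables in the domain: 4. The leftmost is syllable 4 (dad).
Primary stress: syllable 4 → fi:.nu.fo.ˈdad.ga.di.mi:.le.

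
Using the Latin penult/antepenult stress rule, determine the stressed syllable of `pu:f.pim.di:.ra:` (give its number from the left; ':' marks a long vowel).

3

Classical Latin: stress the penult if heavy (long vowel or closed), else the antepenult.
Weights: 2 pim H, 3 di: H, 4 ra: H.
The penult (syllable 3, di:) is heavy, so it takes stress.
Stress on syllable 3: pu:f.pim.ˈdi:.ra:.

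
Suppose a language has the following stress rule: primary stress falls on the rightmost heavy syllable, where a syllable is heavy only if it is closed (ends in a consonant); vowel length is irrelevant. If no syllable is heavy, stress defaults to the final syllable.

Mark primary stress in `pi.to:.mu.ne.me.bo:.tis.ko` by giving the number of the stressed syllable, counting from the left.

7

Weights: 1 pi L, 2 to: L, 3 mu L, 4 ne L, 5 me L, 6 bo: L, 7 tis H, 8 ko L.
Heavy syllables in the domain: 7. The rightmost is syllable 7 (tis).
Primary stress: syllable 7 → pi.to:.mu.ne.me.bo:.ˈtis.ko.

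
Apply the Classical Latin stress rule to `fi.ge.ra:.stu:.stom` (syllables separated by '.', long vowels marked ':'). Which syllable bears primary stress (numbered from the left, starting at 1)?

Classical Latin: stress the penult if heavy (long vowel or closed), else the antepenult.
Weights: 3 ra: H, 4 stu: H, 5 stom H.
The penult (syllable 4, stu:) is heavy, so it takes stress.
Stress on syllable 4: fi.ge.ra:.ˈstu:.stom.

4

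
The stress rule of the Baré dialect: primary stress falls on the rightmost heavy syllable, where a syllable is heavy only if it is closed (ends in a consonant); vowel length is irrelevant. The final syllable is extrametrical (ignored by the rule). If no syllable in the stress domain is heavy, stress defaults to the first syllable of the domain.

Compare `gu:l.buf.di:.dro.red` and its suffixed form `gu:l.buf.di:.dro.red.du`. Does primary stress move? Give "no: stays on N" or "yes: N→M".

Base `gu:l.buf.di:.dro.red` (5 syllables):
  The final syllable (5, red) is extrametrical; the stress domain is syllables 1–4.
  Weights: 1 gu:l H, 2 buf H, 3 di: L, 4 dro L.
  Heavy syllables in the domain: 1, 2. The rightmost is syllable 2 (buf).
  → primary stress on syllable 2.
Suffixed `gu:l.buf.di:.dro.red.du` (6 syllables):
  The final syllable (6, du) is extrametrical; the stress domain is syllables 1–5.
  Weights: 1 gu:l H, 2 buf H, 3 di: L, 4 dro L, 5 red H.
  Heavy syllables in the domain: 1, 2, 5. The rightmost is syllable 5 (red).
  → primary stress on syllable 5.

yes: 2→5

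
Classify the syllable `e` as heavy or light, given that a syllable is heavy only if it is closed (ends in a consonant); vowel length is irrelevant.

light

`e`: short vowel, open (no coda). Open (no coda) → light.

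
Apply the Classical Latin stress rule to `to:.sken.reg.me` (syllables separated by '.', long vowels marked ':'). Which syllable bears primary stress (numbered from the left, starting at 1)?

Classical Latin: stress the penult if heavy (long vowel or closed), else the antepenult.
Weights: 2 sken H, 3 reg H, 4 me L.
The penult (syllable 3, reg) is heavy, so it takes stress.
Stress on syllable 3: to:.sken.ˈreg.me.

3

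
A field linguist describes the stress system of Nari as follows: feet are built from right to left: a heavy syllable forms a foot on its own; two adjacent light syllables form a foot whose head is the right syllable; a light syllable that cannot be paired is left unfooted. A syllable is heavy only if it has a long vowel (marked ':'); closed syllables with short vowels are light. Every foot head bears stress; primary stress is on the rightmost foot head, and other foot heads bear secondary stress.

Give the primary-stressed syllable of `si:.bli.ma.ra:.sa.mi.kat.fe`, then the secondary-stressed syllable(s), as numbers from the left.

primary 8, secondary 1, 3, 4, 6

Weights: 1 si: H, 2 bli L, 3 ma L, 4 ra: H, 5 sa L, 6 mi L, 7 kat L, 8 fe L.
Parse right to left (heavy = foot alone; LL = one foot; stranded L unfooted): (ˈsi:) (bli.ˈma) (ˈra:) (sa.ˈmi) (kat.ˈfe).
Foot heads: 1, 3, 4, 6, 8.
Primary stress on the rightmost head = syllable 8.
Secondary stress on 1, 3, 4, 6: ˌsi:.bli.ˌma.ˌra:.sa.ˌmi.kat.ˈfe.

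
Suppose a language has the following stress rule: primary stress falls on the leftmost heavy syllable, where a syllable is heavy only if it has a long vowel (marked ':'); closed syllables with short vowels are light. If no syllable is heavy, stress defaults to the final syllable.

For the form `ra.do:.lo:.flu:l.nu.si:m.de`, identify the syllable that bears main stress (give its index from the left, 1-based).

Weights: 1 ra L, 2 do: H, 3 lo: H, 4 flu:l H, 5 nu L, 6 si:m H, 7 de L.
Heavy syllables in the domain: 2, 3, 4, 6. The leftmost is syllable 2 (do:).
Primary stress: syllable 2 → ra.ˈdo:.lo:.flu:l.nu.si:m.de.

2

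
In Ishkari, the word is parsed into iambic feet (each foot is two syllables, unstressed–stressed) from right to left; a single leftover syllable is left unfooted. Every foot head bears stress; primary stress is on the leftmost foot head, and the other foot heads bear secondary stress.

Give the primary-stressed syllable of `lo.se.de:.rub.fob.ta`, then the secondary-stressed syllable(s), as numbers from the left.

primary 2, secondary 4, 6

Parse right to left into iambic (σˈσ) feet: (lo.ˈse) (de:.ˈrub) (fob.ˈta).
Foot heads (stressed positions): 2, 4, 6.
End Rule Leftmost: primary stress on the leftmost head = syllable 2.
Secondary stress on 4, 6: lo.ˈse.de:.ˌrub.fob.ˌta.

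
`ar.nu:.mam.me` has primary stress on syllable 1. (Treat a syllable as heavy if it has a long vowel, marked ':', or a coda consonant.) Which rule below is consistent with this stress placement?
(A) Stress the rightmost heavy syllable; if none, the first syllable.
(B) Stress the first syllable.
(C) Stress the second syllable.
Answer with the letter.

Rule A → syllable 3 (observed: 1).
Rule B → syllable 1 ✓.
Rule C → syllable 2 (observed: 1).

B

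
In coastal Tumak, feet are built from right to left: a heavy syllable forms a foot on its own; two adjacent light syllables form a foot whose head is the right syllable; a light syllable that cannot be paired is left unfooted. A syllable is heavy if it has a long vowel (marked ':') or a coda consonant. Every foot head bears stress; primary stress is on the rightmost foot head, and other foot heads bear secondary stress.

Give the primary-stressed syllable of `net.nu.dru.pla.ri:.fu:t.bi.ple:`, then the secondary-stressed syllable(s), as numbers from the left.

Weights: 1 net H, 2 nu L, 3 dru L, 4 pla L, 5 ri: H, 6 fu:t H, 7 bi L, 8 ple: H.
Parse right to left (heavy = foot alone; LL = one foot; stranded L unfooted): (ˈnet) nu (dru.ˈpla) (ˈri:) (ˈfu:t) bi (ˈple:).
Foot heads: 1, 4, 5, 6, 8.
Primary stress on the rightmost head = syllable 8.
Secondary stress on 1, 4, 5, 6: ˌnet.nu.dru.ˌpla.ˌri:.ˌfu:t.bi.ˈple:.

primary 8, secondary 1, 4, 5, 6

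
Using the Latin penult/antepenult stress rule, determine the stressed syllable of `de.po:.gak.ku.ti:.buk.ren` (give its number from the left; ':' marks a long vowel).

Classical Latin: stress the penult if heavy (long vowel or closed), else the antepenult.
Weights: 5 ti: H, 6 buk H, 7 ren H.
The penult (syllable 6, buk) is heavy, so it takes stress.
Stress on syllable 6: de.po:.gak.ku.ti:.ˈbuk.ren.

6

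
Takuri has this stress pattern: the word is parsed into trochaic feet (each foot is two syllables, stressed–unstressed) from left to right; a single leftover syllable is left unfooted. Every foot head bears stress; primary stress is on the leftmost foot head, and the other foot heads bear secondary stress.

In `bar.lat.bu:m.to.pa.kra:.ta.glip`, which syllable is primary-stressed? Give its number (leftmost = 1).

1

Parse left to right into trochaic (ˈσσ) feet: (ˈbar.lat) (ˈbu:m.to) (ˈpa.kra:) (ˈta.glip).
Foot heads (stressed positions): 1, 3, 5, 7.
End Rule Leftmost: primary stress on the leftmost head = syllable 1.
Primary stress: syllable 1 → ˈbar.lat.bu:m.to.pa.kra:.ta.glip.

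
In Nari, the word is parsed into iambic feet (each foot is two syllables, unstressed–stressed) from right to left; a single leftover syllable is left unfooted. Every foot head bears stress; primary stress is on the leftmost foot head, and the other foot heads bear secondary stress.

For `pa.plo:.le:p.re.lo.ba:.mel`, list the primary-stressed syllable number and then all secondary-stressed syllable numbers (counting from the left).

primary 3, secondary 5, 7

Parse right to left into iambic (σˈσ) feet: pa (plo:.ˈle:p) (re.ˈlo) (ba:.ˈmel). Syllable 1 is left unfooted.
Foot heads (stressed positions): 3, 5, 7.
End Rule Leftmost: primary stress on the leftmost head = syllable 3.
Secondary stress on 5, 7: pa.plo:.ˈle:p.re.ˌlo.ba:.ˌmel.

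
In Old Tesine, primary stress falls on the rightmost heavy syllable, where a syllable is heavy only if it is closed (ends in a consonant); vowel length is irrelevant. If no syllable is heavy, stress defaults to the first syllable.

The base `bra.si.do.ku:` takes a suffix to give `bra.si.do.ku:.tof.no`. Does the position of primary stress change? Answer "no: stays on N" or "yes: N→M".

yes: 1→5

Base `bra.si.do.ku:` (4 syllables):
  Weights: 1 bra L, 2 si L, 3 do L, 4 ku: L.
  No heavy syllable in the domain; default to the first syllable = syllable 1.
  → primary stress on syllable 1.
Suffixed `bra.si.do.ku:.tof.no` (6 syllables):
  Weights: 1 bra L, 2 si L, 3 do L, 4 ku: L, 5 tof H, 6 no L.
  Heavy syllables in the domain: 5. The rightmost is syllable 5 (tof).
  → primary stress on syllable 5.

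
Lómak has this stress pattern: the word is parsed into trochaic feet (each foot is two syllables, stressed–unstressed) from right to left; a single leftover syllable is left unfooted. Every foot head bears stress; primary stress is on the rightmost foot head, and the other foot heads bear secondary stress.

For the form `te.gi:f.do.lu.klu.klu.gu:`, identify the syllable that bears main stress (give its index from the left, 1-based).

Parse right to left into trochaic (ˈσσ) feet: te (ˈgi:f.do) (ˈlu.klu) (ˈklu.gu:). Syllable 1 is left unfooted.
Foot heads (stressed positions): 2, 4, 6.
End Rule Rightmost: primary stress on the rightmost head = syllable 6.
Primary stress: syllable 6 → te.gi:f.do.lu.klu.ˈklu.gu:.

6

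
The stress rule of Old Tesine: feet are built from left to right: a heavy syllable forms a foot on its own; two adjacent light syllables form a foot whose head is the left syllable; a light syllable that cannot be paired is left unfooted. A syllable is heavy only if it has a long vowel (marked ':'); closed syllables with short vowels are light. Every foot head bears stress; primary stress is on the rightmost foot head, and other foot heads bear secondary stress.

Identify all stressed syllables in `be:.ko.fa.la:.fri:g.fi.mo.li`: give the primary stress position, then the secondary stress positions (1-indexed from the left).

primary 6, secondary 1, 2, 4, 5

Weights: 1 be: H, 2 ko L, 3 fa L, 4 la: H, 5 fri:g H, 6 fi L, 7 mo L, 8 li L.
Parse left to right (heavy = foot alone; LL = one foot; stranded L unfooted): (ˈbe:) (ˈko.fa) (ˈla:) (ˈfri:g) (ˈfi.mo) li.
Foot heads: 1, 2, 4, 5, 6.
Primary stress on the rightmost head = syllable 6.
Secondary stress on 1, 2, 4, 5: ˌbe:.ˌko.fa.ˌla:.ˌfri:g.ˈfi.mo.li.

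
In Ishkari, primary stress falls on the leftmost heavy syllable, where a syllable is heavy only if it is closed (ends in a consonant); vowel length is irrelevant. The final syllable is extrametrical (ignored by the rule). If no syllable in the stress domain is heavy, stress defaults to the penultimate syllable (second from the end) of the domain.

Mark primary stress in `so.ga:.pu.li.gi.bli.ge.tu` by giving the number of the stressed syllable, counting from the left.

The final syllable (8, tu) is extrametrical; the stress domain is syllables 1–7.
Weights: 1 so L, 2 ga: L, 3 pu L, 4 li L, 5 gi L, 6 bli L, 7 ge L.
No heavy syllable in the domain; default to the penultimate syllable (second from the end) of the domain = syllable 6.
Primary stress: syllable 6 → so.ga:.pu.li.gi.ˈbli.ge.tu.

6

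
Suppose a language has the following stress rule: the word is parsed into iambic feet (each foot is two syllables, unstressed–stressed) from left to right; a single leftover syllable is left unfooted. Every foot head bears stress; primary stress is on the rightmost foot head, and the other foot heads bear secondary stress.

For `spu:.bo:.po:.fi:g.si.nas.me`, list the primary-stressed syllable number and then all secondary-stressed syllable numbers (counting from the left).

primary 6, secondary 2, 4

Parse left to right into iambic (σˈσ) feet: (spu:.ˈbo:) (po:.ˈfi:g) (si.ˈnas) me. Syllable 7 is left unfooted.
Foot heads (stressed positions): 2, 4, 6.
End Rule Rightmost: primary stress on the rightmost head = syllable 6.
Secondary stress on 2, 4: spu:.ˌbo:.po:.ˌfi:g.si.ˈnas.me.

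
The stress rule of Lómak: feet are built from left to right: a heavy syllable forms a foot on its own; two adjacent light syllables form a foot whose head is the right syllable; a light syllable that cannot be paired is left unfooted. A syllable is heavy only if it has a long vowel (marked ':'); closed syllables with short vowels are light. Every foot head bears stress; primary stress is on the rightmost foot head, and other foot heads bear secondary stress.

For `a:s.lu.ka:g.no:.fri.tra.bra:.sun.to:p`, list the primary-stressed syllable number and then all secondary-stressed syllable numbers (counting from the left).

Weights: 1 a:s H, 2 lu L, 3 ka:g H, 4 no: H, 5 fri L, 6 tra L, 7 bra: H, 8 sun L, 9 to:p H.
Parse left to right (heavy = foot alone; LL = one foot; stranded L unfooted): (ˈa:s) lu (ˈka:g) (ˈno:) (fri.ˈtra) (ˈbra:) sun (ˈto:p).
Foot heads: 1, 3, 4, 6, 7, 9.
Primary stress on the rightmost head = syllable 9.
Secondary stress on 1, 3, 4, 6, 7: ˌa:s.lu.ˌka:g.ˌno:.fri.ˌtra.ˌbra:.sun.ˈto:p.

primary 9, secondary 1, 3, 4, 6, 7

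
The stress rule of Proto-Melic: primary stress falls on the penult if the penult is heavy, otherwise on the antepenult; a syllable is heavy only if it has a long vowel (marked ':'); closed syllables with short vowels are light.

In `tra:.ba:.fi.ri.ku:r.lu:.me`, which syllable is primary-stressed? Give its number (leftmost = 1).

Weights: 5 ku:r H, 6 lu: H, 7 me L.
The penult (syllable 6, lu:) is heavy, so it takes stress.
Primary stress: syllable 6 → tra:.ba:.fi.ri.ku:r.ˈlu:.me.

6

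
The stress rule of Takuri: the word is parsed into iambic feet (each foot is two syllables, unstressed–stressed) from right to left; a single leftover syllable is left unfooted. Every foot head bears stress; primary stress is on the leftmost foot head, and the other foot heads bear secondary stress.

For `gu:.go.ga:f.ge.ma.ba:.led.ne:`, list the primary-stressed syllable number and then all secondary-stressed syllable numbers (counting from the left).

primary 2, secondary 4, 6, 8

Parse right to left into iambic (σˈσ) feet: (gu:.ˈgo) (ga:f.ˈge) (ma.ˈba:) (led.ˈne:).
Foot heads (stressed positions): 2, 4, 6, 8.
End Rule Leftmost: primary stress on the leftmost head = syllable 2.
Secondary stress on 4, 6, 8: gu:.ˈgo.ga:f.ˌge.ma.ˌba:.led.ˌne:.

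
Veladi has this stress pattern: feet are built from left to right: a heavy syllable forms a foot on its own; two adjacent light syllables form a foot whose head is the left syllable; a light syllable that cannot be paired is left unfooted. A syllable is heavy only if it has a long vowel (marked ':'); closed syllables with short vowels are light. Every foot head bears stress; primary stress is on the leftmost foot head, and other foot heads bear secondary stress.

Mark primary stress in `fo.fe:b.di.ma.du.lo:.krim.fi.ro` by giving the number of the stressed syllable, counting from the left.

2

Weights: 1 fo L, 2 fe:b H, 3 di L, 4 ma L, 5 du L, 6 lo: H, 7 krim L, 8 fi L, 9 ro L.
Parse left to right (heavy = foot alone; LL = one foot; stranded L unfooted): fo (ˈfe:b) (ˈdi.ma) du (ˈlo:) (ˈkrim.fi) ro.
Foot heads: 2, 3, 6, 7.
Primary stress on the leftmost head = syllable 2.
Primary stress: syllable 2 → fo.ˈfe:b.di.ma.du.lo:.krim.fi.ro.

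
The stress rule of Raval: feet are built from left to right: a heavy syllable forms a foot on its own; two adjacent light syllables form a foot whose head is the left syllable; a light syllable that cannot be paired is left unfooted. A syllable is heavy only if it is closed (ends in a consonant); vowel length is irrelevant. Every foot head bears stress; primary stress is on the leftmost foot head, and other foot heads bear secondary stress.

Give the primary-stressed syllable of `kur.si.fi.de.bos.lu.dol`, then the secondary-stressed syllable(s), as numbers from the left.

Weights: 1 kur H, 2 si L, 3 fi L, 4 de L, 5 bos H, 6 lu L, 7 dol H.
Parse left to right (heavy = foot alone; LL = one foot; stranded L unfooted): (ˈkur) (ˈsi.fi) de (ˈbos) lu (ˈdol).
Foot heads: 1, 2, 5, 7.
Primary stress on the leftmost head = syllable 1.
Secondary stress on 2, 5, 7: ˈkur.ˌsi.fi.de.ˌbos.lu.ˌdol.

primary 1, secondary 2, 5, 7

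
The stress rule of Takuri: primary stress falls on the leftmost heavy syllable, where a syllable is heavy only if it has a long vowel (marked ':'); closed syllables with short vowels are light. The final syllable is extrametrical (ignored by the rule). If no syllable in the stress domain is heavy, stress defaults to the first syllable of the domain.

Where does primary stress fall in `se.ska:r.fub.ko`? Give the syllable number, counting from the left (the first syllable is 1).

The final syllable (4, ko) is extrametrical; the stress domain is syllables 1–3.
Weights: 1 se L, 2 ska:r H, 3 fub L.
Heavy syllables in the domain: 2. The leftmost is syllable 2 (ska:r).
Primary stress: syllable 2 → se.ˈska:r.fub.ko.

2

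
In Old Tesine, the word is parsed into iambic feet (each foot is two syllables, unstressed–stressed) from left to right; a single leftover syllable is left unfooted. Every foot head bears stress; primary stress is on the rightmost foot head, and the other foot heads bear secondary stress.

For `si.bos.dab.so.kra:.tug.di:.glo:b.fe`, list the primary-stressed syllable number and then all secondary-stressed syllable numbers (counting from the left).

Parse left to right into iambic (σˈσ) feet: (si.ˈbos) (dab.ˈso) (kra:.ˈtug) (di:.ˈglo:b) fe. Syllable 9 is left unfooted.
Foot heads (stressed positions): 2, 4, 6, 8.
End Rule Rightmost: primary stress on the rightmost head = syllable 8.
Secondary stress on 2, 4, 6: si.ˌbos.dab.ˌso.kra:.ˌtug.di:.ˈglo:b.fe.

primary 8, secondary 2, 4, 6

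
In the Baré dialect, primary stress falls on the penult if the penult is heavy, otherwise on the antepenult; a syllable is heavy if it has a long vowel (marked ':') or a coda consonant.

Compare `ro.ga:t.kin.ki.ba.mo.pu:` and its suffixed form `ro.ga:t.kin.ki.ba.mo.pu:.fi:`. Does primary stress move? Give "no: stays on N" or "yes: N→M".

Base `ro.ga:t.kin.ki.ba.mo.pu:` (7 syllables):
  Weights: 5 ba L, 6 mo L, 7 pu: H.
  The penult (syllable 6, mo) is light, so stress falls on the antepenult (syllable 5, ba).
  → primary stress on syllable 5.
Suffixed `ro.ga:t.kin.ki.ba.mo.pu:.fi:` (8 syllables):
  Weights: 6 mo L, 7 pu: H, 8 fi: H.
  The penult (syllable 7, pu:) is heavy, so it takes stress.
  → primary stress on syllable 7.

yes: 5→7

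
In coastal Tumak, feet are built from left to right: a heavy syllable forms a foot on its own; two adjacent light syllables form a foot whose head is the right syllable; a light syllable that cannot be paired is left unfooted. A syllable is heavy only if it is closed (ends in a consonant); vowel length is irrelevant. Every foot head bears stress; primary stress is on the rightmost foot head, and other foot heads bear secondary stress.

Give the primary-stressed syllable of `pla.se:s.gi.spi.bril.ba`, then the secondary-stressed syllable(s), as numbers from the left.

Weights: 1 pla L, 2 se:s H, 3 gi L, 4 spi L, 5 bril H, 6 ba L.
Parse left to right (heavy = foot alone; LL = one foot; stranded L unfooted): pla (ˈse:s) (gi.ˈspi) (ˈbril) ba.
Foot heads: 2, 4, 5.
Primary stress on the rightmost head = syllable 5.
Secondary stress on 2, 4: pla.ˌse:s.gi.ˌspi.ˈbril.ba.

primary 5, secondary 2, 4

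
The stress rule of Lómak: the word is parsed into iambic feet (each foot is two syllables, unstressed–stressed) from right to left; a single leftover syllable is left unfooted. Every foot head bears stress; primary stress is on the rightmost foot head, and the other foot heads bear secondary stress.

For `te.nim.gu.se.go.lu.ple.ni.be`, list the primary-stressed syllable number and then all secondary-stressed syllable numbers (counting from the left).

Parse right to left into iambic (σˈσ) feet: te (nim.ˈgu) (se.ˈgo) (lu.ˈple) (ni.ˈbe). Syllable 1 is left unfooted.
Foot heads (stressed positions): 3, 5, 7, 9.
End Rule Rightmost: primary stress on the rightmost head = syllable 9.
Secondary stress on 3, 5, 7: te.nim.ˌgu.se.ˌgo.lu.ˌple.ni.ˈbe.

primary 9, secondary 3, 5, 7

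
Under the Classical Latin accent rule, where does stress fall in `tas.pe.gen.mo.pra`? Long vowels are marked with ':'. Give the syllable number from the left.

3

Classical Latin: stress the penult if heavy (long vowel or closed), else the antepenult.
Weights: 3 gen H, 4 mo L, 5 pra L.
The penult (syllable 4, mo) is light, so stress falls on the antepenult (syllable 3, gen).
Stress on syllable 3: tas.pe.ˈgen.mo.pra.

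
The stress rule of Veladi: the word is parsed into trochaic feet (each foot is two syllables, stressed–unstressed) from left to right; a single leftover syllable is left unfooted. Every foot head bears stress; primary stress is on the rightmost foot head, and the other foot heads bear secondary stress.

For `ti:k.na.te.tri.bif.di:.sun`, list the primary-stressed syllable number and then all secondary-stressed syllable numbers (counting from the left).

primary 5, secondary 1, 3

Parse left to right into trochaic (ˈσσ) feet: (ˈti:k.na) (ˈte.tri) (ˈbif.di:) sun. Syllable 7 is left unfooted.
Foot heads (stressed positions): 1, 3, 5.
End Rule Rightmost: primary stress on the rightmost head = syllable 5.
Secondary stress on 1, 3: ˌti:k.na.ˌte.tri.ˈbif.di:.sun.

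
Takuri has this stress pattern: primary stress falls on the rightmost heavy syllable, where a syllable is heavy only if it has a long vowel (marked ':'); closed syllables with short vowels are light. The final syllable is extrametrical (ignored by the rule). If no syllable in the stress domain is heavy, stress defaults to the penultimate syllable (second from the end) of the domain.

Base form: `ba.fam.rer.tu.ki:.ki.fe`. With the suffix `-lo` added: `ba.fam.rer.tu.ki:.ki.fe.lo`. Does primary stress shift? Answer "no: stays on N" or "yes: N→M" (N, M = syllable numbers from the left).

Base `ba.fam.rer.tu.ki:.ki.fe` (7 syllables):
  The final syllable (7, fe) is extrametrical; the stress domain is syllables 1–6.
  Weights: 1 ba L, 2 fam L, 3 rer L, 4 tu L, 5 ki: H, 6 ki L.
  Heavy syllables in the domain: 5. The rightmost is syllable 5 (ki:).
  → primary stress on syllable 5.
Suffixed `ba.fam.rer.tu.ki:.ki.fe.lo` (8 syllables):
  The final syllable (8, lo) is extrametrical; the stress domain is syllables 1–7.
  Weights: 1 ba L, 2 fam L, 3 rer L, 4 tu L, 5 ki: H, 6 ki L, 7 fe L.
  Heavy syllables in the domain: 5. The rightmost is syllable 5 (ki:).
  → primary stress on syllable 5.

no: stays on 5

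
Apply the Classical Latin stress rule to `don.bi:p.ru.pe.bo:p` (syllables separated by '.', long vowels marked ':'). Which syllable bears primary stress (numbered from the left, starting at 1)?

3

Classical Latin: stress the penult if heavy (long vowel or closed), else the antepenult.
Weights: 3 ru L, 4 pe L, 5 bo:p H.
The penult (syllable 4, pe) is light, so stress falls on the antepenult (syllable 3, ru).
Stress on syllable 3: don.bi:p.ˈru.pe.bo:p.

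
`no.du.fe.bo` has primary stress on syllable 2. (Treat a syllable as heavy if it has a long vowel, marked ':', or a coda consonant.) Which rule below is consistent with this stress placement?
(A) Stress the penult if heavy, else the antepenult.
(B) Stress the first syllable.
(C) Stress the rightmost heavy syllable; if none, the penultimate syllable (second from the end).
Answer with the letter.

A

Rule A → syllable 2 ✓.
Rule B → syllable 1 (observed: 2).
Rule C → syllable 3 (observed: 2).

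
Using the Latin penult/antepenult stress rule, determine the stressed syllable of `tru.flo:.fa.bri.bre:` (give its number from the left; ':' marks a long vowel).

Classical Latin: stress the penult if heavy (long vowel or closed), else the antepenult.
Weights: 3 fa L, 4 bri L, 5 bre: H.
The penult (syllable 4, bri) is light, so stress falls on the antepenult (syllable 3, fa).
Stress on syllable 3: tru.flo:.ˈfa.bri.bre:.

3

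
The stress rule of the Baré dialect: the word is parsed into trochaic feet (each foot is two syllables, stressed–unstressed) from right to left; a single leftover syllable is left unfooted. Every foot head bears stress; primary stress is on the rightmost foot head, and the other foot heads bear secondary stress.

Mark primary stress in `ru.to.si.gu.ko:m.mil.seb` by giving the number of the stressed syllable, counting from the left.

Parse right to left into trochaic (ˈσσ) feet: ru (ˈto.si) (ˈgu.ko:m) (ˈmil.seb). Syllable 1 is left unfooted.
Foot heads (stressed positions): 2, 4, 6.
End Rule Rightmost: primary stress on the rightmost head = syllable 6.
Primary stress: syllable 6 → ru.to.si.gu.ko:m.ˈmil.seb.

6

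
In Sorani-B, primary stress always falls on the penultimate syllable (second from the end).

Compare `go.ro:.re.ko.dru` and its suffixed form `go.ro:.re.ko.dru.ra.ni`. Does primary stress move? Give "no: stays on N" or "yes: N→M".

yes: 4→6

Base `go.ro:.re.ko.dru` (5 syllables):
  The word has 5 syllables; the penultimate syllable (second from the end) is syllable 4 (ko).
  → primary stress on syllable 4.
Suffixed `go.ro:.re.ko.dru.ra.ni` (7 syllables):
  The word has 7 syllables; the penultimate syllable (second from the end) is syllable 6 (ra).
  → primary stress on syllable 6.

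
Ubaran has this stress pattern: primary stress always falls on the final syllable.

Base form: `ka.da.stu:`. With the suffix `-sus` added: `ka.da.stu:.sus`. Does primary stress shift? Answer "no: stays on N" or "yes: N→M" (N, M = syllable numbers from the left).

yes: 3→4

Base `ka.da.stu:` (3 syllables):
  The word has 3 syllables; the final syllable is syllable 3 (stu:).
  → primary stress on syllable 3.
Suffixed `ka.da.stu:.sus` (4 syllables):
  The word has 4 syllables; the final syllable is syllable 4 (sus).
  → primary stress on syllable 4.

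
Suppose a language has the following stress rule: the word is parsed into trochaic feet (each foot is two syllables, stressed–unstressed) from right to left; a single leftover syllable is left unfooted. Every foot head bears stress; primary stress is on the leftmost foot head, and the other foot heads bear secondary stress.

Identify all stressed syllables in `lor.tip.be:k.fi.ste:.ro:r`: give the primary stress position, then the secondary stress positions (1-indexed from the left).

primary 1, secondary 3, 5

Parse right to left into trochaic (ˈσσ) feet: (ˈlor.tip) (ˈbe:k.fi) (ˈste:.ro:r).
Foot heads (stressed positions): 1, 3, 5.
End Rule Leftmost: primary stress on the leftmost head = syllable 1.
Secondary stress on 3, 5: ˈlor.tip.ˌbe:k.fi.ˌste:.ro:r.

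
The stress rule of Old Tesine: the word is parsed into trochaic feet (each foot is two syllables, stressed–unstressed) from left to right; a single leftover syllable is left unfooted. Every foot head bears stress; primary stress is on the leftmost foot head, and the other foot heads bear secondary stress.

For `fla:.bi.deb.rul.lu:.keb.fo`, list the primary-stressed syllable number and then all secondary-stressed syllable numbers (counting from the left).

primary 1, secondary 3, 5

Parse left to right into trochaic (ˈσσ) feet: (ˈfla:.bi) (ˈdeb.rul) (ˈlu:.keb) fo. Syllable 7 is left unfooted.
Foot heads (stressed positions): 1, 3, 5.
End Rule Leftmost: primary stress on the leftmost head = syllable 1.
Secondary stress on 3, 5: ˈfla:.bi.ˌdeb.rul.ˌlu:.keb.fo.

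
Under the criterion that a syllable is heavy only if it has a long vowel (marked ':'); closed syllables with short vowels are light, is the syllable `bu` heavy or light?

`bu`: short vowel, open (no coda). Short vowel → light.

light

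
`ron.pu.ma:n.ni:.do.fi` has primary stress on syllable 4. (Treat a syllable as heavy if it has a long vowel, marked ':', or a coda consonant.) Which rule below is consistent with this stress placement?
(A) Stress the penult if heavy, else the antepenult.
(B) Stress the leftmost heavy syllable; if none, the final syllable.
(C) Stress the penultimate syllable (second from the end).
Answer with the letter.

A

Rule A → syllable 4 ✓.
Rule B → syllable 1 (observed: 4).
Rule C → syllable 5 (observed: 4).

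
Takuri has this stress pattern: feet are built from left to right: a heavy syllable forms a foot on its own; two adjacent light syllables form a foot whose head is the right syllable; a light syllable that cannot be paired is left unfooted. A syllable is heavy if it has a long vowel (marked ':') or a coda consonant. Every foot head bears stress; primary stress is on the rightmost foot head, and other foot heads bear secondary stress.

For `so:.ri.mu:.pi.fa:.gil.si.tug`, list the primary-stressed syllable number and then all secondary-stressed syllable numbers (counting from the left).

Weights: 1 so: H, 2 ri L, 3 mu: H, 4 pi L, 5 fa: H, 6 gil H, 7 si L, 8 tug H.
Parse left to right (heavy = foot alone; LL = one foot; stranded L unfooted): (ˈso:) ri (ˈmu:) pi (ˈfa:) (ˈgil) si (ˈtug).
Foot heads: 1, 3, 5, 6, 8.
Primary stress on the rightmost head = syllable 8.
Secondary stress on 1, 3, 5, 6: ˌso:.ri.ˌmu:.pi.ˌfa:.ˌgil.si.ˈtug.

primary 8, secondary 1, 3, 5, 6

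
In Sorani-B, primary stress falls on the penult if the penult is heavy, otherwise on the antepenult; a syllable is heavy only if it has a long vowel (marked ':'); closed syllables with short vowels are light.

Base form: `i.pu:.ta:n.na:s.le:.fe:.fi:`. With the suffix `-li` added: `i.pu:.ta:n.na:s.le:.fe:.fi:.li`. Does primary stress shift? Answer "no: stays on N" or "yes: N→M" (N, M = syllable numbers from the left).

Base `i.pu:.ta:n.na:s.le:.fe:.fi:` (7 syllables):
  Weights: 5 le: H, 6 fe: H, 7 fi: H.
  The penult (syllable 6, fe:) is heavy, so it takes stress.
  → primary stress on syllable 6.
Suffixed `i.pu:.ta:n.na:s.le:.fe:.fi:.li` (8 syllables):
  Weights: 6 fe: H, 7 fi: H, 8 li L.
  The penult (syllable 7, fi:) is heavy, so it takes stress.
  → primary stress on syllable 7.

yes: 6→7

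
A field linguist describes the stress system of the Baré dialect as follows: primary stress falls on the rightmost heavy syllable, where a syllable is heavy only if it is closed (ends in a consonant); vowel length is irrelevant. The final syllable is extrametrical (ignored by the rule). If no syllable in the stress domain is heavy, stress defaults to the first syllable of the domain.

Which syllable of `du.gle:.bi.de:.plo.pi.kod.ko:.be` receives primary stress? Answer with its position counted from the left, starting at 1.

The final syllable (9, be) is extrametrical; the stress domain is syllables 1–8.
Weights: 1 du L, 2 gle: L, 3 bi L, 4 de: L, 5 plo L, 6 pi L, 7 kod H, 8 ko: L.
Heavy syllables in the domain: 7. The rightmost is syllable 7 (kod).
Primary stress: syllable 7 → du.gle:.bi.de:.plo.pi.ˈkod.ko:.be.

7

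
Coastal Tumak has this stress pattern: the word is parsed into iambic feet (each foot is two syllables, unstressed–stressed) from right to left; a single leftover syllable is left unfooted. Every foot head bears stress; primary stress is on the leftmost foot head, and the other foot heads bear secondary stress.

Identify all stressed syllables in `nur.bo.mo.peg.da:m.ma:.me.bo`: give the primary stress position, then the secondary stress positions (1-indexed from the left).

primary 2, secondary 4, 6, 8

Parse right to left into iambic (σˈσ) feet: (nur.ˈbo) (mo.ˈpeg) (da:m.ˈma:) (me.ˈbo).
Foot heads (stressed positions): 2, 4, 6, 8.
End Rule Leftmost: primary stress on the leftmost head = syllable 2.
Secondary stress on 4, 6, 8: nur.ˈbo.mo.ˌpeg.da:m.ˌma:.me.ˌbo.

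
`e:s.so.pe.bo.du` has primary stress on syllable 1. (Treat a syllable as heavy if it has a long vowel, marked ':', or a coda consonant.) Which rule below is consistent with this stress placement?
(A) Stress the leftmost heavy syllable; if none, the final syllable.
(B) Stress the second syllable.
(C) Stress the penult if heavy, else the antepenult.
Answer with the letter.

A

Rule A → syllable 1 ✓.
Rule B → syllable 2 (observed: 1).
Rule C → syllable 3 (observed: 1).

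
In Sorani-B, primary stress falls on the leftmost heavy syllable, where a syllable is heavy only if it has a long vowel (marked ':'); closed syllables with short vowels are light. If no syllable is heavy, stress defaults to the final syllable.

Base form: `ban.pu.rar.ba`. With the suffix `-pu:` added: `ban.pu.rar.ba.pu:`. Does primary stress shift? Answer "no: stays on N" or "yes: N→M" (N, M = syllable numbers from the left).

yes: 4→5

Base `ban.pu.rar.ba` (4 syllables):
  Weights: 1 ban L, 2 pu L, 3 rar L, 4 ba L.
  No heavy syllable in the domain; default to the final syllable = syllable 4.
  → primary stress on syllable 4.
Suffixed `ban.pu.rar.ba.pu:` (5 syllables):
  Weights: 1 ban L, 2 pu L, 3 rar L, 4 ba L, 5 pu: H.
  Heavy syllables in the domain: 5. The leftmost is syllable 5 (pu:).
  → primary stress on syllable 5.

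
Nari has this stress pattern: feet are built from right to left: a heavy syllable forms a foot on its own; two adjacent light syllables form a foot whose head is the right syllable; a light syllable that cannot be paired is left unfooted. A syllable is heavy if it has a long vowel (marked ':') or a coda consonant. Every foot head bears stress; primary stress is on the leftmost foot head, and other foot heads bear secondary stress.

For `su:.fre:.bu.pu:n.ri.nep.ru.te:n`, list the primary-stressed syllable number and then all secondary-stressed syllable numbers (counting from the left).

Weights: 1 su: H, 2 fre: H, 3 bu L, 4 pu:n H, 5 ri L, 6 nep H, 7 ru L, 8 te:n H.
Parse right to left (heavy = foot alone; LL = one foot; stranded L unfooted): (ˈsu:) (ˈfre:) bu (ˈpu:n) ri (ˈnep) ru (ˈte:n).
Foot heads: 1, 2, 4, 6, 8.
Primary stress on the leftmost head = syllable 1.
Secondary stress on 2, 4, 6, 8: ˈsu:.ˌfre:.bu.ˌpu:n.ri.ˌnep.ru.ˌte:n.

primary 1, secondary 2, 4, 6, 8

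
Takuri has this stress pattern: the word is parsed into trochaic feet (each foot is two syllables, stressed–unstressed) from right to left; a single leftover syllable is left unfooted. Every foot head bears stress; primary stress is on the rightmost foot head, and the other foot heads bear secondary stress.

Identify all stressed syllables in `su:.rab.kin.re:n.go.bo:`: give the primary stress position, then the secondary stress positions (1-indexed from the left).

primary 5, secondary 1, 3

Parse right to left into trochaic (ˈσσ) feet: (ˈsu:.rab) (ˈkin.re:n) (ˈgo.bo:).
Foot heads (stressed positions): 1, 3, 5.
End Rule Rightmost: primary stress on the rightmost head = syllable 5.
Secondary stress on 1, 3: ˌsu:.rab.ˌkin.re:n.ˈgo.bo:.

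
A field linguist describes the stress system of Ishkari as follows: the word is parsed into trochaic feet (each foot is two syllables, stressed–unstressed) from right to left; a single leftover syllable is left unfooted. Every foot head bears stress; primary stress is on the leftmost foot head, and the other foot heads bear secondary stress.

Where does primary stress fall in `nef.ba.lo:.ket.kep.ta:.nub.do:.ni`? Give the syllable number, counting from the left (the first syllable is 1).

2

Parse right to left into trochaic (ˈσσ) feet: nef (ˈba.lo:) (ˈket.kep) (ˈta:.nub) (ˈdo:.ni). Syllable 1 is left unfooted.
Foot heads (stressed positions): 2, 4, 6, 8.
End Rule Leftmost: primary stress on the leftmost head = syllable 2.
Primary stress: syllable 2 → nef.ˈba.lo:.ket.kep.ta:.nub.do:.ni.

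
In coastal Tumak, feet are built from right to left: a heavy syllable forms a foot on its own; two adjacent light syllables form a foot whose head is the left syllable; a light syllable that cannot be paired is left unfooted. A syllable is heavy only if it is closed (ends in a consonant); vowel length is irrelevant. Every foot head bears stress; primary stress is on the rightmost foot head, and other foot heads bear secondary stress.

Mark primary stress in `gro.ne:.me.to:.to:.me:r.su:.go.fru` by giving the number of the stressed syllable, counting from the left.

Weights: 1 gro L, 2 ne: L, 3 me L, 4 to: L, 5 to: L, 6 me:r H, 7 su: L, 8 go L, 9 fru L.
Parse right to left (heavy = foot alone; LL = one foot; stranded L unfooted): gro (ˈne:.me) (ˈto:.to:) (ˈme:r) su: (ˈgo.fru).
Foot heads: 2, 4, 6, 8.
Primary stress on the rightmost head = syllable 8.
Primary stress: syllable 8 → gro.ne:.me.to:.to:.me:r.su:.ˈgo.fru.

8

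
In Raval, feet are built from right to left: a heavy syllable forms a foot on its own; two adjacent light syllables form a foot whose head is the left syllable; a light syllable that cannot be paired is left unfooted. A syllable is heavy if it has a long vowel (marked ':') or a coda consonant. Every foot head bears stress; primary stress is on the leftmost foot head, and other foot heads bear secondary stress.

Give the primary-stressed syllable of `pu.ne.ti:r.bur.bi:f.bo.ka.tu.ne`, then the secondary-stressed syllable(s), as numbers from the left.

Weights: 1 pu L, 2 ne L, 3 ti:r H, 4 bur H, 5 bi:f H, 6 bo L, 7 ka L, 8 tu L, 9 ne L.
Parse right to left (heavy = foot alone; LL = one foot; stranded L unfooted): (ˈpu.ne) (ˈti:r) (ˈbur) (ˈbi:f) (ˈbo.ka) (ˈtu.ne).
Foot heads: 1, 3, 4, 5, 6, 8.
Primary stress on the leftmost head = syllable 1.
Secondary stress on 3, 4, 5, 6, 8: ˈpu.ne.ˌti:r.ˌbur.ˌbi:f.ˌbo.ka.ˌtu.ne.

primary 1, secondary 3, 4, 5, 6, 8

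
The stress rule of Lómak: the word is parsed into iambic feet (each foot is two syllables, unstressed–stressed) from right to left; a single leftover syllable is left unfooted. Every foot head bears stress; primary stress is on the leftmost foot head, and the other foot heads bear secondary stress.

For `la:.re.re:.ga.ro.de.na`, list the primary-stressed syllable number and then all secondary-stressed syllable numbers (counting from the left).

primary 3, secondary 5, 7

Parse right to left into iambic (σˈσ) feet: la: (re.ˈre:) (ga.ˈro) (de.ˈna). Syllable 1 is left unfooted.
Foot heads (stressed positions): 3, 5, 7.
End Rule Leftmost: primary stress on the leftmost head = syllable 3.
Secondary stress on 5, 7: la:.re.ˈre:.ga.ˌro.de.ˌna.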